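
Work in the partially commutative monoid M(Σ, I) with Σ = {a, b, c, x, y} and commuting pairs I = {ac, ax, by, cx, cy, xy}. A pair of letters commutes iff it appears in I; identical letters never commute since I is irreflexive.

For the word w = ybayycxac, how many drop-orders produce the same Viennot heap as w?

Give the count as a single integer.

0(y) covers ∅
1(b) covers ∅
2(a) covers 0:y, 1:b
3(y) covers 2:a
4(y) covers 3:y
5(c) covers 1:b
6(x) covers 1:b
7(a) covers 4:y
8(c) covers 5:c
floor of heap: 0:y, 1:b
completions by unplaced set U, small U first (add the entries for U minus each lowest piece of U):
  |U|=1: {6}:1  {7}:1  {8}:1
  |U|=2: {4,7}:1  {5,8}:1  {6,7}:2  {6,8}:2  {7,8}:2
  |U|=3: {3,4,7}:1  {4,6,7}:3  {4,7,8}:3  {5,6,8}:3  {5,7,8}:3  {6,7,8}:6
  |U|=4: {2,3,4,7}:1  {3,4,6,7}:4  {3,4,7,8}:4  {4,5,7,8}:6  {4,6,7,8}:12  {5,6,7,8}:12
  |U|=5: {0,2,3,4,7}:1  {2,3,4,6,7}:5  {2,3,4,7,8}:5  {3,4,5,7,8}:10  {3,4,6,7,8}:20  {4,5,6,7,8}:30
  |U|=6: {0,2,3,4,6,7}:6  {0,2,3,4,7,8}:6  {2,3,4,5,7,8}:15  {2,3,4,6,7,8}:30  {3,4,5,6,7,8}:60
  |U|=7: {0,2,3,4,5,7,8}:21  {0,2,3,4,6,7,8}:42  {2,3,4,5,6,7,8}:105
  start at 0(y): 105
  start at 1(b): 168
sum over floor = 273

273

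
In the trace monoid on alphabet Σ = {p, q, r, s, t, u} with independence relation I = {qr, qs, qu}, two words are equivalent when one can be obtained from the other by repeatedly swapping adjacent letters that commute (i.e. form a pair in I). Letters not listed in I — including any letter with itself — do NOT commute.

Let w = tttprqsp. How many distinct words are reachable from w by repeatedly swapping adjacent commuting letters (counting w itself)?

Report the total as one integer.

3

0(t) covers ∅
1(t) covers 0:t
2(t) covers 1:t
3(p) covers 2:t
4(r) covers 3:p
5(q) covers 3:p
6(s) covers 4:r
7(p) covers 5:q, 6:s
floor of heap: 0:t
completions by unplaced set U, small U first (add the entries for U minus each lowest piece of U):
  |U|=1: {7}:1
  |U|=2: {5,7}:1  {6,7}:1
  |U|=3: {4,6,7}:1  {5,6,7}:2
  |U|=4: {4,5,6,7}:3
  |U|=5: {3,4,5,6,7}:3
  |U|=6: {2,3,4,5,6,7}:3
  start at 0(t): 3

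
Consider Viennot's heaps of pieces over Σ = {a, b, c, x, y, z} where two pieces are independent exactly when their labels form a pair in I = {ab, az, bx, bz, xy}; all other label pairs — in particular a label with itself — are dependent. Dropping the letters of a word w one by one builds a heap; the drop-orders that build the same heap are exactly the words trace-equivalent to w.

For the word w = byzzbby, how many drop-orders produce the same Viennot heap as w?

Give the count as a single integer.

0(b) covers ∅
1(y) covers 0:b
2(z) covers 1:y
3(z) covers 2:z
4(b) covers 1:y
5(b) covers 4:b
6(y) covers 3:z, 5:b
floor of heap: 0:b
completions by unplaced set U, small U first (add the entries for U minus each lowest piece of U):
  |U|=1: {6}:1
  |U|=2: {3,6}:1  {5,6}:1
  |U|=3: {2,3,6}:1  {3,5,6}:2  {4,5,6}:1
  |U|=4: {2,3,5,6}:3  {3,4,5,6}:3
  |U|=5: {2,3,4,5,6}:6
  start at 0(b): 6

6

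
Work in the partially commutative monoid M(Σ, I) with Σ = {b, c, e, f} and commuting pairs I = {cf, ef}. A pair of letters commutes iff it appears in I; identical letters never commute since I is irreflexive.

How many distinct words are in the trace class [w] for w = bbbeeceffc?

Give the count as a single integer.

21

#0=b has no predecessor
#1=b depends on [0:b]
#2=b depends on [1:b]
#3=e depends on [2:b]
#4=e depends on [3:e]
#5=c depends on [4:e]
#6=e depends on [5:c]
#7=f depends on [2:b]
#8=f depends on [7:f]
#9=c depends on [6:e]
sources: [0:b]
N(rest) = Σ N(rest − s) over sources s of rest; N(one piece) = 1:
  size 1 → [8]=1  [9]=1
  size 2 → [6,9]=1  [7,8]=1  [8,9]=2
  size 3 → [5,6,9]=1  [6,8,9]=3  [7,8,9]=3
  size 4 → [4,5,6,9]=1  [5,6,8,9]=4  [6,7,8,9]=6
  size 5 → [3,4,5,6,9]=1  [4,5,6,8,9]=5  [5,6,7,8,9]=10
  size 6 → [3,4,5,6,8,9]=6  [4,5,6,7,8,9]=15
  size 7 → [3,4,5,6,7,8,9]=21
  size 8 → [2,3,4,5,6,7,8,9]=21
  first=0(b) contributes 21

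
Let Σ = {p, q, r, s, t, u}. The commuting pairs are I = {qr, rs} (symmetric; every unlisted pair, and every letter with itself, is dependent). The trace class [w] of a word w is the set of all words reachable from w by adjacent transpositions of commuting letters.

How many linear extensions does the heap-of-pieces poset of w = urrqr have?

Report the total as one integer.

drop 0:u onto floor
drop 1:r onto {0:u}
drop 2:r onto {1:r}
drop 3:q onto {0:u}
drop 4:r onto {2:r}
ground layer = {0:u}
drop-orders for the pieces not yet dropped (sum over which currently-grounded one goes next):
  1 to go: {3} 1  {4} 1
  2 to go: {2,4} 1  {3,4} 2
  3 to go: {1,2,4} 1  {2,3,4} 3
  if 0:u drops first: 4 orders

4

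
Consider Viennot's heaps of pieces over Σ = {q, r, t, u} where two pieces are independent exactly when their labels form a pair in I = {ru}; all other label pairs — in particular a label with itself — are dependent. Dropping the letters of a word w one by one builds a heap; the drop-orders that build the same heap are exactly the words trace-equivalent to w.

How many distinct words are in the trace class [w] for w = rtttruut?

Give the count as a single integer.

3

0(r) covers ∅
1(t) covers 0:r
2(t) covers 1:t
3(t) covers 2:t
4(r) covers 3:t
5(u) covers 3:t
6(u) covers 5:u
7(t) covers 4:r, 6:u
floor of heap: 0:r
completions by unplaced set U, small U first (add the entries for U minus each lowest piece of U):
  |U|=1: {7}:1
  |U|=2: {4,7}:1  {6,7}:1
  |U|=3: {4,6,7}:2  {5,6,7}:1
  |U|=4: {4,5,6,7}:3
  |U|=5: {3,4,5,6,7}:3
  |U|=6: {2,3,4,5,6,7}:3
  start at 0(r): 3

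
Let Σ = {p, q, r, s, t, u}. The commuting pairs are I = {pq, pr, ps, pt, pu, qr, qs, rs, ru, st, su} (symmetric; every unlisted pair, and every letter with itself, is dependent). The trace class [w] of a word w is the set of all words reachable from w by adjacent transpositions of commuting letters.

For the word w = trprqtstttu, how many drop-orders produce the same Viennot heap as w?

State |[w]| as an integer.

0(t) covers ∅
1(r) covers 0:t
2(p) covers ∅
3(r) covers 1:r
4(q) covers 0:t
5(t) covers 3:r, 4:q
6(s) covers ∅
7(t) covers 5:t
8(t) covers 7:t
9(t) covers 8:t
10(u) covers 9:t
floor of heap: 0:t, 2:p, 6:s
completions by unplaced set U, small U first (add the entries for U minus each lowest piece of U):
  |U|=1: {2}:1  {6}:1  {10}:1
  |U|=2: {2,6}:2  {2,10}:2  {6,10}:2  {9,10}:1
  |U|=3: {2,6,10}:6  {2,9,10}:3  {6,9,10}:3  {8,9,10}:1
  |U|=4: {2,6,9,10}:12  {2,8,9,10}:4  {6,8,9,10}:4  {7,8,9,10}:1
  |U|=5: {2,6,8,9,10}:20  {2,7,8,9,10}:5  {5,7,8,9,10}:1  {6,7,8,9,10}:5
  |U|=6: {2,5,7,8,9,10}:6  {2,6,7,8,9,10}:30  {3,5,7,8,9,10}:1  {4,5,7,8,9,10}:1  {5,6,7,8,9,10}:6
  |U|=7: {1,3,5,7,8,9,10}:1  {2,3,5,7,8,9,10}:7  {2,4,5,7,8,9,10}:7  {2,5,6,7,8,9,10}:42  {3,4,5,7,8,9,10}:2  {3,5,6,7,8,9,10}:7  {4,5,6,7,8,9,10}:7
  |U|=8: {1,2,3,5,7,8,9,10}:8  {1,3,4,5,7,8,9,10}:3  {1,3,5,6,7,8,9,10}:8  {2,3,4,5,7,8,9,10}:16  {2,3,5,6,7,8,9,10}:56  {2,4,5,6,7,8,9,10}:56  {3,4,5,6,7,8,9,10}:16
  |U|=9: {0,1,3,4,5,7,8,9,10}:3  {1,2,3,4,5,7,8,9,10}:27  {1,2,3,5,6,7,8,9,10}:72  {1,3,4,5,6,7,8,9,10}:27  {2,3,4,5,6,7,8,9,10}:144
  start at 0(t): 270
  start at 2(p): 30
  start at 6(s): 30
sum over floor = 330

330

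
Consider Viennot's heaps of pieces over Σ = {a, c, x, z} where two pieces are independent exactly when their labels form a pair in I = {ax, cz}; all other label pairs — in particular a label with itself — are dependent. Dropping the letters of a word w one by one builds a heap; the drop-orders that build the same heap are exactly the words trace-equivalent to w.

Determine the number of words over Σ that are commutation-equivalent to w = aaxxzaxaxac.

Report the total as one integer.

60

piece 0:a — minimal
piece 1:a rests on {0:a}
piece 2:x — minimal
piece 3:x rests on {2:x}
piece 4:z rests on {1:a, 3:x}
piece 5:a rests on {4:z}
piece 6:x rests on {4:z}
piece 7:a rests on {5:a}
piece 8:x rests on {6:x}
piece 9:a rests on {7:a}
piece 10:c rests on {8:x, 9:a}
minimal pieces: {0:a, 2:x}
ways to finish when only these pieces remain (= sum over removing one remaining piece with nothing left below it):
  1 left: {10}→1
  2 left: {8,10}→1  {9,10}→1
  3 left: {6,8,10}→1  {7,9,10}→1  {8,9,10}→2
  4 left: {5,7,9,10}→1  {6,8,9,10}→3  {7,8,9,10}→3
  5 left: {5,7,8,9,10}→4  {6,7,8,9,10}→6
  6 left: {5,6,7,8,9,10}→10
  7 left: {4,5,6,7,8,9,10}→10
  8 left: {1,4,5,6,7,8,9,10}→10  {3,4,5,6,7,8,9,10}→10
  9 left: {0,1,4,5,6,7,8,9,10}→10  {1,3,4,5,6,7,8,9,10}→20  {2,3,4,5,6,7,8,9,10}→10
  placing 0:a first → 30 extensions
  placing 2:x first → 30 extensions
total linear extensions = 60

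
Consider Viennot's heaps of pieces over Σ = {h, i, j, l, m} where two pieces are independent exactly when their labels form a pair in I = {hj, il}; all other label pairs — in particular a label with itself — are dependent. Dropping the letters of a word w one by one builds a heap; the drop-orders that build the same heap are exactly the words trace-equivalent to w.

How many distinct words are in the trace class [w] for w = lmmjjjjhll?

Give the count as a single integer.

piece 0:l — minimal
piece 1:m rests on {0:l}
piece 2:m rests on {1:m}
piece 3:j rests on {2:m}
piece 4:j rests on {3:j}
piece 5:j rests on {4:j}
piece 6:j rests on {5:j}
piece 7:h rests on {2:m}
piece 8:l rests on {6:j, 7:h}
piece 9:l rests on {8:l}
minimal pieces: {0:l}
ways to finish when only these pieces remain (= sum over removing one remaining piece with nothing left below it):
  1 left: {9}→1
  2 left: {8,9}→1
  3 left: {6,8,9}→1  {7,8,9}→1
  4 left: {5,6,8,9}→1  {6,7,8,9}→2
  5 left: {4,5,6,8,9}→1  {5,6,7,8,9}→3
  6 left: {3,4,5,6,8,9}→1  {4,5,6,7,8,9}→4
  7 left: {3,4,5,6,7,8,9}→5
  8 left: {2,3,4,5,6,7,8,9}→5
  placing 0:l first → 5 extensions

5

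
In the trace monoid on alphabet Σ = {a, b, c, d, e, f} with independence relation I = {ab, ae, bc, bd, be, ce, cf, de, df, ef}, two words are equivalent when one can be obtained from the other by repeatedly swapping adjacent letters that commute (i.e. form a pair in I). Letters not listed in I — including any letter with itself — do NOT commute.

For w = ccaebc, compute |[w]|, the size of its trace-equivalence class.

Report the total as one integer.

0(c) covers ∅
1(c) covers 0:c
2(a) covers 1:c
3(e) covers ∅
4(b) covers ∅
5(c) covers 2:a
floor of heap: 0:c, 3:e, 4:b
completions by unplaced set U, small U first (add the entries for U minus each lowest piece of U):
  |U|=1: {3}:1  {4}:1  {5}:1
  |U|=2: {2,5}:1  {3,4}:2  {3,5}:2  {4,5}:2
  |U|=3: {1,2,5}:1  {2,3,5}:3  {2,4,5}:3  {3,4,5}:6
  |U|=4: {0,1,2,5}:1  {1,2,3,5}:4  {1,2,4,5}:4  {2,3,4,5}:12
  start at 0(c): 20
  start at 3(e): 5
  start at 4(b): 5
sum over floor = 30

30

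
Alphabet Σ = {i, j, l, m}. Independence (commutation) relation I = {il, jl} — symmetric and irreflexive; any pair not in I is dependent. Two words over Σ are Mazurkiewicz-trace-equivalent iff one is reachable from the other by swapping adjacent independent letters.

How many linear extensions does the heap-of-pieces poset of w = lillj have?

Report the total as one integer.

0(l) covers ∅
1(i) covers ∅
2(l) covers 0:l
3(l) covers 2:l
4(j) covers 1:i
floor of heap: 0:l, 1:i
completions by unplaced set U, small U first (add the entries for U minus each lowest piece of U):
  |U|=1: {3}:1  {4}:1
  |U|=2: {1,4}:1  {2,3}:1  {3,4}:2
  |U|=3: {0,2,3}:1  {1,3,4}:3  {2,3,4}:3
  start at 0(l): 6
  start at 1(i): 4
sum over floor = 10

10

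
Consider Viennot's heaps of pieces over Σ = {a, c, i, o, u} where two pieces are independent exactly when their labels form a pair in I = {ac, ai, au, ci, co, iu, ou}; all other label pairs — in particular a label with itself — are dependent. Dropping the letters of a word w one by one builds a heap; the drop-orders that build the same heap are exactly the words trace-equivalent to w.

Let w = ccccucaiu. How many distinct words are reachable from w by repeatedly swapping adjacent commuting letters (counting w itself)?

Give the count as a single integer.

72

#0=c has no predecessor
#1=c depends on [0:c]
#2=c depends on [1:c]
#3=c depends on [2:c]
#4=u depends on [3:c]
#5=c depends on [4:u]
#6=a has no predecessor
#7=i has no predecessor
#8=u depends on [5:c]
sources: [0:c, 6:a, 7:i]
N(rest) = Σ N(rest − s) over sources s of rest; N(one piece) = 1:
  size 1 → [6]=1  [7]=1  [8]=1
  size 2 → [5,8]=1  [6,7]=2  [6,8]=2  [7,8]=2
  size 3 → [4,5,8]=1  [5,6,8]=3  [5,7,8]=3  [6,7,8]=6
  size 4 → [3,4,5,8]=1  [4,5,6,8]=4  [4,5,7,8]=4  [5,6,7,8]=12
  size 5 → [2,3,4,5,8]=1  [3,4,5,6,8]=5  [3,4,5,7,8]=5  [4,5,6,7,8]=20
  size 6 → [1,2,3,4,5,8]=1  [2,3,4,5,6,8]=6  [2,3,4,5,7,8]=6  [3,4,5,6,7,8]=30
  size 7 → [0,1,2,3,4,5,8]=1  [1,2,3,4,5,6,8]=7  [1,2,3,4,5,7,8]=7  [2,3,4,5,6,7,8]=42
  first=0(c) contributes 56
  first=6(a) contributes 8
  first=7(i) contributes 8
|[w]| = 72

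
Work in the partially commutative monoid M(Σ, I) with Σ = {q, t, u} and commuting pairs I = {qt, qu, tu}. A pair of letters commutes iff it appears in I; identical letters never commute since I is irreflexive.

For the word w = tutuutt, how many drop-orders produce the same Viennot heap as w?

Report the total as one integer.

35

piece 0:t — minimal
piece 1:u — minimal
piece 2:t rests on {0:t}
piece 3:u rests on {1:u}
piece 4:u rests on {3:u}
piece 5:t rests on {2:t}
piece 6:t rests on {5:t}
minimal pieces: {0:t, 1:u}
ways to finish when only these pieces remain (= sum over removing one remaining piece with nothing left below it):
  1 left: {4}→1  {6}→1
  2 left: {3,4}→1  {4,6}→2  {5,6}→1
  3 left: {1,3,4}→1  {2,5,6}→1  {3,4,6}→3  {4,5,6}→3
  4 left: {0,2,5,6}→1  {1,3,4,6}→4  {2,4,5,6}→4  {3,4,5,6}→6
  5 left: {0,2,4,5,6}→5  {1,3,4,5,6}→10  {2,3,4,5,6}→10
  placing 0:t first → 20 extensions
  placing 1:u first → 15 extensions
total linear extensions = 35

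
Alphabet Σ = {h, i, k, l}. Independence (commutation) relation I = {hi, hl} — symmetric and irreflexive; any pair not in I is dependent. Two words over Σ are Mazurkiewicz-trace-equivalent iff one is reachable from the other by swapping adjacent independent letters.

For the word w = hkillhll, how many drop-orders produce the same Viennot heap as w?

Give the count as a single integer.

6

piece 0:h — minimal
piece 1:k rests on {0:h}
piece 2:i rests on {1:k}
piece 3:l rests on {2:i}
piece 4:l rests on {3:l}
piece 5:h rests on {1:k}
piece 6:l rests on {4:l}
piece 7:l rests on {6:l}
minimal pieces: {0:h}
ways to finish when only these pieces remain (= sum over removing one remaining piece with nothing left below it):
  1 left: {5}→1  {7}→1
  2 left: {5,7}→2  {6,7}→1
  3 left: {4,6,7}→1  {5,6,7}→3
  4 left: {3,4,6,7}→1  {4,5,6,7}→4
  5 left: {2,3,4,6,7}→1  {3,4,5,6,7}→5
  6 left: {2,3,4,5,6,7}→6
  placing 0:h first → 6 extensions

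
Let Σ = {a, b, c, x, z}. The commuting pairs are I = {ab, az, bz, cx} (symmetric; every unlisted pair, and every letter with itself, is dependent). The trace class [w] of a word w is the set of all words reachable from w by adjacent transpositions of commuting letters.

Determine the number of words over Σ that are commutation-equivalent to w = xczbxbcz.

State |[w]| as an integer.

0(x) covers ∅
1(c) covers ∅
2(z) covers 0:x, 1:c
3(b) covers 0:x, 1:c
4(x) covers 2:z, 3:b
5(b) covers 4:x
6(c) covers 5:b
7(z) covers 6:c
floor of heap: 0:x, 1:c
completions by unplaced set U, small U first (add the entries for U minus each lowest piece of U):
  |U|=1: {7}:1
  |U|=2: {6,7}:1
  |U|=3: {5,6,7}:1
  |U|=4: {4,5,6,7}:1
  |U|=5: {2,4,5,6,7}:1  {3,4,5,6,7}:1
  |U|=6: {2,3,4,5,6,7}:2
  start at 0(x): 2
  start at 1(c): 2
sum over floor = 4

4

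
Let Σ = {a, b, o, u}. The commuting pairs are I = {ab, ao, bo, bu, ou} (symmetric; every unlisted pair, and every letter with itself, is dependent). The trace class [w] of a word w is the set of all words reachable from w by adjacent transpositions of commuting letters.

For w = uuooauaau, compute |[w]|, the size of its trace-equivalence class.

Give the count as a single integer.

0(u) covers ∅
1(u) covers 0:u
2(o) covers ∅
3(o) covers 2:o
4(a) covers 1:u
5(u) covers 4:a
6(a) covers 5:u
7(a) covers 6:a
8(u) covers 7:a
floor of heap: 0:u, 2:o
completions by unplaced set U, small U first (add the entries for U minus each lowest piece of U):
  |U|=1: {3}:1  {8}:1
  |U|=2: {2,3}:1  {3,8}:2  {7,8}:1
  |U|=3: {2,3,8}:3  {3,7,8}:3  {6,7,8}:1
  |U|=4: {2,3,7,8}:6  {3,6,7,8}:4  {5,6,7,8}:1
  |U|=5: {2,3,6,7,8}:10  {3,5,6,7,8}:5  {4,5,6,7,8}:1
  |U|=6: {1,4,5,6,7,8}:1  {2,3,5,6,7,8}:15  {3,4,5,6,7,8}:6
  |U|=7: {0,1,4,5,6,7,8}:1  {1,3,4,5,6,7,8}:7  {2,3,4,5,6,7,8}:21
  start at 0(u): 28
  start at 2(o): 8
sum over floor = 36

36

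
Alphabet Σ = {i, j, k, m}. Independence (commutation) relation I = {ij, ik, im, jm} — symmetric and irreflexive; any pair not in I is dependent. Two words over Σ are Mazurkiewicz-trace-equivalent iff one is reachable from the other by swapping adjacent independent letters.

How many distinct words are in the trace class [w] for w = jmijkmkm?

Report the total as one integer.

0(j) covers ∅
1(m) covers ∅
2(i) covers ∅
3(j) covers 0:j
4(k) covers 1:m, 3:j
5(m) covers 4:k
6(k) covers 5:m
7(m) covers 6:k
floor of heap: 0:j, 1:m, 2:i
completions by unplaced set U, small U first (add the entries for U minus each lowest piece of U):
  |U|=1: {2}:1  {7}:1
  |U|=2: {2,7}:2  {6,7}:1
  |U|=3: {2,6,7}:3  {5,6,7}:1
  |U|=4: {2,5,6,7}:4  {4,5,6,7}:1
  |U|=5: {1,4,5,6,7}:1  {2,4,5,6,7}:5  {3,4,5,6,7}:1
  |U|=6: {0,3,4,5,6,7}:1  {1,2,4,5,6,7}:6  {1,3,4,5,6,7}:2  {2,3,4,5,6,7}:6
  start at 0(j): 14
  start at 1(m): 7
  start at 2(i): 3
sum over floor = 24

24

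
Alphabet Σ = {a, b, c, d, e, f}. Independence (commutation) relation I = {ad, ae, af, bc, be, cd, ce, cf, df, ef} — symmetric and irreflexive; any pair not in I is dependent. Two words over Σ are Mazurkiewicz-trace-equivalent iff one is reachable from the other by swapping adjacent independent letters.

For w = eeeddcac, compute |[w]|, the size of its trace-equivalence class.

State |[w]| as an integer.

drop 0:e onto floor
drop 1:e onto {0:e}
drop 2:e onto {1:e}
drop 3:d onto {2:e}
drop 4:d onto {3:d}
drop 5:c onto floor
drop 6:a onto {5:c}
drop 7:c onto {6:a}
ground layer = {0:e, 5:c}
drop-orders for the pieces not yet dropped (sum over which currently-grounded one goes next):
  1 to go: {4} 1  {7} 1
  2 to go: {3,4} 1  {4,7} 2  {6,7} 1
  3 to go: {2,3,4} 1  {3,4,7} 3  {4,6,7} 3  {5,6,7} 1
  4 to go: {1,2,3,4} 1  {2,3,4,7} 4  {3,4,6,7} 6  {4,5,6,7} 4
  5 to go: {0,1,2,3,4} 1  {1,2,3,4,7} 5  {2,3,4,6,7} 10  {3,4,5,6,7} 10
  6 to go: {0,1,2,3,4,7} 6  {1,2,3,4,6,7} 15  {2,3,4,5,6,7} 20
  if 0:e drops first: 35 orders
  if 5:c drops first: 21 orders
heap linearizations: 56

56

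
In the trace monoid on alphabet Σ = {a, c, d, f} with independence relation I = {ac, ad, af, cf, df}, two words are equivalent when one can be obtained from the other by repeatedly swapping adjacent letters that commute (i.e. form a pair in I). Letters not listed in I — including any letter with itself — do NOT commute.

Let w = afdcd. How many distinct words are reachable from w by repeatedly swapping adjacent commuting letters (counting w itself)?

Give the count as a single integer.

piece 0:a — minimal
piece 1:f — minimal
piece 2:d — minimal
piece 3:c rests on {2:d}
piece 4:d rests on {3:c}
minimal pieces: {0:a, 1:f, 2:d}
ways to finish when only these pieces remain (= sum over removing one remaining piece with nothing left below it):
  1 left: {0}→1  {1}→1  {4}→1
  2 left: {0,1}→2  {0,4}→2  {1,4}→2  {3,4}→1
  3 left: {0,1,4}→6  {0,3,4}→3  {1,3,4}→3  {2,3,4}→1
  placing 0:a first → 4 extensions
  placing 1:f first → 4 extensions
  placing 2:d first → 12 extensions
total linear extensions = 20

20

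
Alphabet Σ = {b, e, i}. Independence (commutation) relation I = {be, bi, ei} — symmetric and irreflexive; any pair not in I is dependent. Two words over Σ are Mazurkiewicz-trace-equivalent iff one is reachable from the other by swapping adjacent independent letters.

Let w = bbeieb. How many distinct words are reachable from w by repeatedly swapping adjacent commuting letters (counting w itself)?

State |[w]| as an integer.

#0=b has no predecessor
#1=b depends on [0:b]
#2=e has no predecessor
#3=i has no predecessor
#4=e depends on [2:e]
#5=b depends on [1:b]
sources: [0:b, 2:e, 3:i]
N(rest) = Σ N(rest − s) over sources s of rest; N(one piece) = 1:
  size 1 → [3]=1  [4]=1  [5]=1
  size 2 → [1,5]=1  [2,4]=1  [3,4]=2  [3,5]=2  [4,5]=2
  size 3 → [0,1,5]=1  [1,3,5]=3  [1,4,5]=3  [2,3,4]=3  [2,4,5]=3  [3,4,5]=6
  size 4 → [0,1,3,5]=4  [0,1,4,5]=4  [1,2,4,5]=6  [1,3,4,5]=12  [2,3,4,5]=12
  first=0(b) contributes 30
  first=2(e) contributes 20
  first=3(i) contributes 10
|[w]| = 60

60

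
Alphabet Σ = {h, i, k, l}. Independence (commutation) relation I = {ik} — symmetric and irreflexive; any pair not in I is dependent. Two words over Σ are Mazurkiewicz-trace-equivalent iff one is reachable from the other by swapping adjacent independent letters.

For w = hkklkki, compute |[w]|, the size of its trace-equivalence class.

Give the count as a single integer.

piece 0:h — minimal
piece 1:k rests on {0:h}
piece 2:k rests on {1:k}
piece 3:l rests on {2:k}
piece 4:k rests on {3:l}
piece 5:k rests on {4:k}
piece 6:i rests on {3:l}
minimal pieces: {0:h}
ways to finish when only these pieces remain (= sum over removing one remaining piece with nothing left below it):
  1 left: {5}→1  {6}→1
  2 left: {4,5}→1  {5,6}→2
  3 left: {4,5,6}→3
  4 left: {3,4,5,6}→3
  5 left: {2,3,4,5,6}→3
  placing 0:h first → 3 extensions

3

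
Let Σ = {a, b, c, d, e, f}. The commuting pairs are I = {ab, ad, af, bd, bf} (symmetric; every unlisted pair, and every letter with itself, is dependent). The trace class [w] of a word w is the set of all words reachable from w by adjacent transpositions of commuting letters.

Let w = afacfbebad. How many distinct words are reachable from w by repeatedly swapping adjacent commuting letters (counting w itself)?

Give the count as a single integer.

#0=a has no predecessor
#1=f has no predecessor
#2=a depends on [0:a]
#3=c depends on [1:f, 2:a]
#4=f depends on [3:c]
#5=b depends on [3:c]
#6=e depends on [4:f, 5:b]
#7=b depends on [6:e]
#8=a depends on [6:e]
#9=d depends on [6:e]
sources: [0:a, 1:f]
N(rest) = Σ N(rest − s) over sources s of rest; N(one piece) = 1:
  size 1 → [7]=1  [8]=1  [9]=1
  size 2 → [7,8]=2  [7,9]=2  [8,9]=2
  size 3 → [7,8,9]=6
  size 4 → [6,7,8,9]=6
  size 5 → [4,6,7,8,9]=6  [5,6,7,8,9]=6
  size 6 → [4,5,6,7,8,9]=12
  size 7 → [3,4,5,6,7,8,9]=12
  size 8 → [1,3,4,5,6,7,8,9]=12  [2,3,4,5,6,7,8,9]=12
  first=0(a) contributes 24
  first=1(f) contributes 12
|[w]| = 36

36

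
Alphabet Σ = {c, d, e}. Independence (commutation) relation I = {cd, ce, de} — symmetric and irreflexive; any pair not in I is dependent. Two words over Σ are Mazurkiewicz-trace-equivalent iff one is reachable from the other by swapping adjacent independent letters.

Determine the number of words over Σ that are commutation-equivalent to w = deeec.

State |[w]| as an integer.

0(d) covers ∅
1(e) covers ∅
2(e) covers 1:e
3(e) covers 2:e
4(c) covers ∅
floor of heap: 0:d, 1:e, 4:c
completions by unplaced set U, small U first (add the entries for U minus each lowest piece of U):
  |U|=1: {0}:1  {3}:1  {4}:1
  |U|=2: {0,3}:2  {0,4}:2  {2,3}:1  {3,4}:2
  |U|=3: {0,2,3}:3  {0,3,4}:6  {1,2,3}:1  {2,3,4}:3
  start at 0(d): 4
  start at 1(e): 12
  start at 4(c): 4
sum over floor = 20

20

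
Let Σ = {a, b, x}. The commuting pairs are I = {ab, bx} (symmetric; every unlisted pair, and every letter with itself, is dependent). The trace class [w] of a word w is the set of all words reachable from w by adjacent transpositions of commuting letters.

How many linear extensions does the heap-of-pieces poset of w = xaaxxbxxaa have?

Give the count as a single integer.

10

#0=x has no predecessor
#1=a depends on [0:x]
#2=a depends on [1:a]
#3=x depends on [2:a]
#4=x depends on [3:x]
#5=b has no predecessor
#6=x depends on [4:x]
#7=x depends on [6:x]
#8=a depends on [7:x]
#9=a depends on [8:a]
sources: [0:x, 5:b]
N(rest) = Σ N(rest − s) over sources s of rest; N(one piece) = 1:
  size 1 → [5]=1  [9]=1
  size 2 → [5,9]=2  [8,9]=1
  size 3 → [5,8,9]=3  [7,8,9]=1
  size 4 → [5,7,8,9]=4  [6,7,8,9]=1
  size 5 → [4,6,7,8,9]=1  [5,6,7,8,9]=5
  size 6 → [3,4,6,7,8,9]=1  [4,5,6,7,8,9]=6
  size 7 → [2,3,4,6,7,8,9]=1  [3,4,5,6,7,8,9]=7
  size 8 → [1,2,3,4,6,7,8,9]=1  [2,3,4,5,6,7,8,9]=8
  first=0(x) contributes 9
  first=5(b) contributes 1
|[w]| = 10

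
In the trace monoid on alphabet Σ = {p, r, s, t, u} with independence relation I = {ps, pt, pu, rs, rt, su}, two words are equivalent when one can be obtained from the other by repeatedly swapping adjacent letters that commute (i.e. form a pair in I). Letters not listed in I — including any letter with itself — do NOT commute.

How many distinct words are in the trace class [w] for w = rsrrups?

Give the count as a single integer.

42

piece 0:r — minimal
piece 1:s — minimal
piece 2:r rests on {0:r}
piece 3:r rests on {2:r}
piece 4:u rests on {3:r}
piece 5:p rests on {3:r}
piece 6:s rests on {1:s}
minimal pieces: {0:r, 1:s}
ways to finish when only these pieces remain (= sum over removing one remaining piece with nothing left below it):
  1 left: {4}→1  {5}→1  {6}→1
  2 left: {1,6}→1  {4,5}→2  {4,6}→2  {5,6}→2
  3 left: {1,4,6}→3  {1,5,6}→3  {3,4,5}→2  {4,5,6}→6
  4 left: {1,4,5,6}→12  {2,3,4,5}→2  {3,4,5,6}→8
  5 left: {0,2,3,4,5}→2  {1,3,4,5,6}→20  {2,3,4,5,6}→10
  placing 0:r first → 30 extensions
  placing 1:s first → 12 extensions
total linear extensions = 42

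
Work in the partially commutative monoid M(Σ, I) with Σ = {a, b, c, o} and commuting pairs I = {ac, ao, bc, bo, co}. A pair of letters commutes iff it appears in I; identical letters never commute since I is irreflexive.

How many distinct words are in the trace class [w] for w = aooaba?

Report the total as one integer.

piece 0:a — minimal
piece 1:o — minimal
piece 2:o rests on {1:o}
piece 3:a rests on {0:a}
piece 4:b rests on {3:a}
piece 5:a rests on {4:b}
minimal pieces: {0:a, 1:o}
ways to finish when only these pieces remain (= sum over removing one remaining piece with nothing left below it):
  1 left: {2}→1  {5}→1
  2 left: {1,2}→1  {2,5}→2  {4,5}→1
  3 left: {1,2,5}→3  {2,4,5}→3  {3,4,5}→1
  4 left: {0,3,4,5}→1  {1,2,4,5}→6  {2,3,4,5}→4
  placing 0:a first → 10 extensions
  placing 1:o first → 5 extensions
total linear extensions = 15

15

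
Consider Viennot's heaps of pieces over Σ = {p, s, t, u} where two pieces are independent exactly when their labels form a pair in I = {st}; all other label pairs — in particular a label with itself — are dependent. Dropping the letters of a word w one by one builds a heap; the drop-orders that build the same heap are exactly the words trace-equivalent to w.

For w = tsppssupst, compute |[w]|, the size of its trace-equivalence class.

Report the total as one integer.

#0=t has no predecessor
#1=s has no predecessor
#2=p depends on [0:t, 1:s]
#3=p depends on [2:p]
#4=s depends on [3:p]
#5=s depends on [4:s]
#6=u depends on [5:s]
#7=p depends on [6:u]
#8=s depends on [7:p]
#9=t depends on [7:p]
sources: [0:t, 1:s]
N(rest) = Σ N(rest − s) over sources s of rest; N(one piece) = 1:
  size 1 → [8]=1  [9]=1
  size 2 → [8,9]=2
  size 3 → [7,8,9]=2
  size 4 → [6,7,8,9]=2
  size 5 → [5,6,7,8,9]=2
  size 6 → [4,5,6,7,8,9]=2
  size 7 → [3,4,5,6,7,8,9]=2
  size 8 → [2,3,4,5,6,7,8,9]=2
  first=0(t) contributes 2
  first=1(s) contributes 2
|[w]| = 4

4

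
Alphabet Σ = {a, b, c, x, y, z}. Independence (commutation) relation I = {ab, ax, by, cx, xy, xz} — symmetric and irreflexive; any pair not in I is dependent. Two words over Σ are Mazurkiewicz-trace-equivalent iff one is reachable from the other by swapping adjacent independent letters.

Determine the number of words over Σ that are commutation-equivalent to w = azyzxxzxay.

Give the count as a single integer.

#0=a has no predecessor
#1=z depends on [0:a]
#2=y depends on [1:z]
#3=z depends on [2:y]
#4=x has no predecessor
#5=x depends on [4:x]
#6=z depends on [3:z]
#7=x depends on [5:x]
#8=a depends on [6:z]
#9=y depends on [8:a]
sources: [0:a, 4:x]
N(rest) = Σ N(rest − s) over sources s of rest; N(one piece) = 1:
  size 1 → [7]=1  [9]=1
  size 2 → [5,7]=1  [7,9]=2  [8,9]=1
  size 3 → [4,5,7]=1  [5,7,9]=3  [6,8,9]=1  [7,8,9]=3
  size 4 → [3,6,8,9]=1  [4,5,7,9]=4  [5,7,8,9]=6  [6,7,8,9]=4
  size 5 → [2,3,6,8,9]=1  [3,6,7,8,9]=5  [4,5,7,8,9]=10  [5,6,7,8,9]=10
  size 6 → [1,2,3,6,8,9]=1  [2,3,6,7,8,9]=6  [3,5,6,7,8,9]=15  [4,5,6,7,8,9]=20
  size 7 → [0,1,2,3,6,8,9]=1  [1,2,3,6,7,8,9]=7  [2,3,5,6,7,8,9]=21  [3,4,5,6,7,8,9]=35
  size 8 → [0,1,2,3,6,7,8,9]=8  [1,2,3,5,6,7,8,9]=28  [2,3,4,5,6,7,8,9]=56
  first=0(a) contributes 84
  first=4(x) contributes 36
|[w]| = 120

120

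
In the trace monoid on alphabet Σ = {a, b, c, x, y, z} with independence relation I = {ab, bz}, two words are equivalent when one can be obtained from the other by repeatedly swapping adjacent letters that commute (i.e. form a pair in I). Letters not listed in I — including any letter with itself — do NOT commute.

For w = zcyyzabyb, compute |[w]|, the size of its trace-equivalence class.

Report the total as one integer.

#0=z has no predecessor
#1=c depends on [0:z]
#2=y depends on [1:c]
#3=y depends on [2:y]
#4=z depends on [3:y]
#5=a depends on [4:z]
#6=b depends on [3:y]
#7=y depends on [5:a, 6:b]
#8=b depends on [7:y]
sources: [0:z]
N(rest) = Σ N(rest − s) over sources s of rest; N(one piece) = 1:
  size 1 → [8]=1
  size 2 → [7,8]=1
  size 3 → [5,7,8]=1  [6,7,8]=1
  size 4 → [4,5,7,8]=1  [5,6,7,8]=2
  size 5 → [4,5,6,7,8]=3
  size 6 → [3,4,5,6,7,8]=3
  size 7 → [2,3,4,5,6,7,8]=3
  first=0(z) contributes 3

3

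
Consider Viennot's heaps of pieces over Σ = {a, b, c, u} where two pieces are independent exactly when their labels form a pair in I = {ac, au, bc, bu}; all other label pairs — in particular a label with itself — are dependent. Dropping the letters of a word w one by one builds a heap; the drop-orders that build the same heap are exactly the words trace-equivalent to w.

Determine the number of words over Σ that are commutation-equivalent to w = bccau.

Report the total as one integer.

#0=b has no predecessor
#1=c has no predecessor
#2=c depends on [1:c]
#3=a depends on [0:b]
#4=u depends on [2:c]
sources: [0:b, 1:c]
N(rest) = Σ N(rest − s) over sources s of rest; N(one piece) = 1:
  size 1 → [3]=1  [4]=1
  size 2 → [0,3]=1  [2,4]=1  [3,4]=2
  size 3 → [0,3,4]=3  [1,2,4]=1  [2,3,4]=3
  first=0(b) contributes 4
  first=1(c) contributes 6
|[w]| = 10

10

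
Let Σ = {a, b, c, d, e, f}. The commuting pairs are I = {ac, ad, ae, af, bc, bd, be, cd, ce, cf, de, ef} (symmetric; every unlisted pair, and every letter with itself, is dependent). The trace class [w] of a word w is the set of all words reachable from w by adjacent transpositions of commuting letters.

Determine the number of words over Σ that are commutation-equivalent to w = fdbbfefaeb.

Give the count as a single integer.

450

0(f) covers ∅
1(d) covers 0:f
2(b) covers 0:f
3(b) covers 2:b
4(f) covers 1:d, 3:b
5(e) covers ∅
6(f) covers 4:f
7(a) covers 3:b
8(e) covers 5:e
9(b) covers 6:f, 7:a
floor of heap: 0:f, 5:e
completions by unplaced set U, small U first (add the entries for U minus each lowest piece of U):
  |U|=1: {8}:1  {9}:1
  |U|=2: {5,8}:1  {6,9}:1  {7,9}:1  {8,9}:2
  |U|=3: {4,6,9}:1  {5,8,9}:3  {6,7,9}:2  {6,8,9}:3  {7,8,9}:3
  |U|=4: {1,4,6,9}:1  {4,6,7,9}:3  {4,6,8,9}:4  {5,6,8,9}:6  {5,7,8,9}:6  {6,7,8,9}:8
  |U|=5: {1,4,6,7,9}:4  {1,4,6,8,9}:5  {3,4,6,7,9}:3  {4,5,6,8,9}:10  {4,6,7,8,9}:15  {5,6,7,8,9}:20
  |U|=6: {1,3,4,6,7,9}:7  {1,4,5,6,8,9}:15  {1,4,6,7,8,9}:24  {2,3,4,6,7,9}:3  {3,4,6,7,8,9}:18  {4,5,6,7,8,9}:45
  |U|=7: {1,2,3,4,6,7,9}:10  {1,3,4,6,7,8,9}:49  {1,4,5,6,7,8,9}:84  {2,3,4,6,7,8,9}:21  {3,4,5,6,7,8,9}:63
  |U|=8: {0,1,2,3,4,6,7,9}:10  {1,2,3,4,6,7,8,9}:80  {1,3,4,5,6,7,8,9}:196  {2,3,4,5,6,7,8,9}:84
  start at 0(f): 360
  start at 5(e): 90
sum over floor = 450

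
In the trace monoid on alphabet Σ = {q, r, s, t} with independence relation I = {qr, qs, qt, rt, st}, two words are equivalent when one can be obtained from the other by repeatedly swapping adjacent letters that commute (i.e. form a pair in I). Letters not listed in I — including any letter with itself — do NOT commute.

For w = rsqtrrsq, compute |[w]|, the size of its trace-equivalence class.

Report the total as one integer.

168

drop 0:r onto floor
drop 1:s onto {0:r}
drop 2:q onto floor
drop 3:t onto floor
drop 4:r onto {1:s}
drop 5:r onto {4:r}
drop 6:s onto {5:r}
drop 7:q onto {2:q}
ground layer = {0:r, 2:q, 3:t}
drop-orders for the pieces not yet dropped (sum over which currently-grounded one goes next):
  1 to go: {3} 1  {6} 1  {7} 1
  2 to go: {2,7} 1  {3,6} 2  {3,7} 2  {5,6} 1  {6,7} 2
  3 to go: {2,3,7} 3  {2,6,7} 3  {3,5,6} 3  {3,6,7} 6  {4,5,6} 1  {5,6,7} 3
  4 to go: {1,4,5,6} 1  {2,3,6,7} 12  {2,5,6,7} 6  {3,4,5,6} 4  {3,5,6,7} 12  {4,5,6,7} 4
  5 to go: {0,1,4,5,6} 1  {1,3,4,5,6} 5  {1,4,5,6,7} 5  {2,3,5,6,7} 30  {2,4,5,6,7} 10  {3,4,5,6,7} 20
  6 to go: {0,1,3,4,5,6} 6  {0,1,4,5,6,7} 6  {1,2,4,5,6,7} 15  {1,3,4,5,6,7} 30  {2,3,4,5,6,7} 60
  if 0:r drops first: 105 orders
  if 2:q drops first: 42 orders
  if 3:t drops first: 21 orders
heap linearizations: 168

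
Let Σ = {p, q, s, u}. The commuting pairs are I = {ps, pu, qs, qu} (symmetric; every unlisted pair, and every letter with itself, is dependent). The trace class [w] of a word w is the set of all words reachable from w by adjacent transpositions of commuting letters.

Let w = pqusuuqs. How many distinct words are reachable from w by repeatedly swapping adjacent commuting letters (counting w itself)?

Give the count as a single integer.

56

piece 0:p — minimal
piece 1:q rests on {0:p}
piece 2:u — minimal
piece 3:s rests on {2:u}
piece 4:u rests on {3:s}
piece 5:u rests on {4:u}
piece 6:q rests on {1:q}
piece 7:s rests on {5:u}
minimal pieces: {0:p, 2:u}
ways to finish when only these pieces remain (= sum over removing one remaining piece with nothing left below it):
  1 left: {6}→1  {7}→1
  2 left: {1,6}→1  {5,7}→1  {6,7}→2
  3 left: {0,1,6}→1  {1,6,7}→3  {4,5,7}→1  {5,6,7}→3
  4 left: {0,1,6,7}→4  {1,5,6,7}→6  {3,4,5,7}→1  {4,5,6,7}→4
  5 left: {0,1,5,6,7}→10  {1,4,5,6,7}→10  {2,3,4,5,7}→1  {3,4,5,6,7}→5
  6 left: {0,1,4,5,6,7}→20  {1,3,4,5,6,7}→15  {2,3,4,5,6,7}→6
  placing 0:p first → 21 extensions
  placing 2:u first → 35 extensions
total linear extensions = 56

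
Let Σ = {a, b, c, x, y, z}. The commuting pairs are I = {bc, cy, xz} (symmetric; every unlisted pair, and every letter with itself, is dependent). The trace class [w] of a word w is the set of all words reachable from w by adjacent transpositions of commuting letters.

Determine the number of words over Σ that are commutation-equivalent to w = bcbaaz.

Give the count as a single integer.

0(b) covers ∅
1(c) covers ∅
2(b) covers 0:b
3(a) covers 1:c, 2:b
4(a) covers 3:a
5(z) covers 4:a
floor of heap: 0:b, 1:c
completions by unplaced set U, small U first (add the entries for U minus each lowest piece of U):
  |U|=1: {5}:1
  |U|=2: {4,5}:1
  |U|=3: {3,4,5}:1
  |U|=4: {1,3,4,5}:1  {2,3,4,5}:1
  start at 0(b): 2
  start at 1(c): 1
sum over floor = 3

3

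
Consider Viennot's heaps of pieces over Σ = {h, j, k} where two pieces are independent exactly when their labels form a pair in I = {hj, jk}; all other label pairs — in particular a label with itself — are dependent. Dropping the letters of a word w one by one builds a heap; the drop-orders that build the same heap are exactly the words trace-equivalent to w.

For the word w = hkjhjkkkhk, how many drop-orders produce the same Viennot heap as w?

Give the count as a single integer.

#0=h has no predecessor
#1=k depends on [0:h]
#2=j has no predecessor
#3=h depends on [1:k]
#4=j depends on [2:j]
#5=k depends on [3:h]
#6=k depends on [5:k]
#7=k depends on [6:k]
#8=h depends on [7:k]
#9=k depends on [8:h]
sources: [0:h, 2:j]
N(rest) = Σ N(rest − s) over sources s of rest; N(one piece) = 1:
  size 1 → [4]=1  [9]=1
  size 2 → [2,4]=1  [4,9]=2  [8,9]=1
  size 3 → [2,4,9]=3  [4,8,9]=3  [7,8,9]=1
  size 4 → [2,4,8,9]=6  [4,7,8,9]=4  [6,7,8,9]=1
  size 5 → [2,4,7,8,9]=10  [4,6,7,8,9]=5  [5,6,7,8,9]=1
  size 6 → [2,4,6,7,8,9]=15  [3,5,6,7,8,9]=1  [4,5,6,7,8,9]=6
  size 7 → [1,3,5,6,7,8,9]=1  [2,4,5,6,7,8,9]=21  [3,4,5,6,7,8,9]=7
  size 8 → [0,1,3,5,6,7,8,9]=1  [1,3,4,5,6,7,8,9]=8  [2,3,4,5,6,7,8,9]=28
  first=0(h) contributes 36
  first=2(j) contributes 9
|[w]| = 45

45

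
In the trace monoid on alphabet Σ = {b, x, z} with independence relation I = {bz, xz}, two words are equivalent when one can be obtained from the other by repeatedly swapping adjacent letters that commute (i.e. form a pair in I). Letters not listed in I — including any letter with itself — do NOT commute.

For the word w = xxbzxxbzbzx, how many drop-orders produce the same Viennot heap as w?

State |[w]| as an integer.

165

piece 0:x — minimal
piece 1:x rests on {0:x}
piece 2:b rests on {1:x}
piece 3:z — minimal
piece 4:x rests on {2:b}
piece 5:x rests on {4:x}
piece 6:b rests on {5:x}
piece 7:z rests on {3:z}
piece 8:b rests on {6:b}
piece 9:z rests on {7:z}
piece 10:x rests on {8:b}
minimal pieces: {0:x, 3:z}
ways to finish when only these pieces remain (= sum over removing one remaining piece with nothing left below it):
  1 left: {9}→1  {10}→1
  2 left: {7,9}→1  {8,10}→1  {9,10}→2
  3 left: {3,7,9}→1  {6,8,10}→1  {7,9,10}→3  {8,9,10}→3
  4 left: {3,7,9,10}→4  {5,6,8,10}→1  {6,8,9,10}→4  {7,8,9,10}→6
  5 left: {3,7,8,9,10}→10  {4,5,6,8,10}→1  {5,6,8,9,10}→5  {6,7,8,9,10}→10
  6 left: {2,4,5,6,8,10}→1  {3,6,7,8,9,10}→20  {4,5,6,8,9,10}→6  {5,6,7,8,9,10}→15
  7 left: {1,2,4,5,6,8,10}→1  {2,4,5,6,8,9,10}→7  {3,5,6,7,8,9,10}→35  {4,5,6,7,8,9,10}→21
  8 left: {0,1,2,4,5,6,8,10}→1  {1,2,4,5,6,8,9,10}→8  {2,4,5,6,7,8,9,10}→28  {3,4,5,6,7,8,9,10}→56
  9 left: {0,1,2,4,5,6,8,9,10}→9  {1,2,4,5,6,7,8,9,10}→36  {2,3,4,5,6,7,8,9,10}→84
  placing 0:x first → 120 extensions
  placing 3:z first → 45 extensions
total linear extensions = 165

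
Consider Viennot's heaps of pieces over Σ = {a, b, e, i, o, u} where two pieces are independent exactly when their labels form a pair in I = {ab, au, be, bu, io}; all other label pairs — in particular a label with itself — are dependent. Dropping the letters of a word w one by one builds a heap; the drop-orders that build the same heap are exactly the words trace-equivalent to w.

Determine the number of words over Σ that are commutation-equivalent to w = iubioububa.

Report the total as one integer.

0(i) covers ∅
1(u) covers 0:i
2(b) covers 0:i
3(i) covers 1:u, 2:b
4(o) covers 1:u, 2:b
5(u) covers 3:i, 4:o
6(b) covers 3:i, 4:o
7(u) covers 5:u
8(b) covers 6:b
9(a) covers 3:i, 4:o
floor of heap: 0:i
completions by unplaced set U, small U first (add the entries for U minus each lowest piece of U):
  |U|=1: {7}:1  {8}:1  {9}:1
  |U|=2: {5,7}:1  {6,8}:1  {7,8}:2  {7,9}:2  {8,9}:2
  |U|=3: {5,7,8}:3  {5,7,9}:3  {6,7,8}:3  {6,8,9}:3  {7,8,9}:6
  |U|=4: {5,6,7,8}:6  {5,7,8,9}:12  {6,7,8,9}:12
  |U|=5: {5,6,7,8,9}:30
  |U|=6: {3,5,6,7,8,9}:30  {4,5,6,7,8,9}:30
  |U|=7: {3,4,5,6,7,8,9}:60
  |U|=8: {1,3,4,5,6,7,8,9}:60  {2,3,4,5,6,7,8,9}:60
  start at 0(i): 120

120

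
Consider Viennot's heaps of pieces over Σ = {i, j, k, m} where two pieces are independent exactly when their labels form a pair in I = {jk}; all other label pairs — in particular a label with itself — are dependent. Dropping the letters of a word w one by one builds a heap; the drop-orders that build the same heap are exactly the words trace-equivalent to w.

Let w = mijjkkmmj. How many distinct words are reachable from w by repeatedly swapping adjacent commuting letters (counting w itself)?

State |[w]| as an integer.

#0=m has no predecessor
#1=i depends on [0:m]
#2=j depends on [1:i]
#3=j depends on [2:j]
#4=k depends on [1:i]
#5=k depends on [4:k]
#6=m depends on [3:j, 5:k]
#7=m depends on [6:m]
#8=j depends on [7:m]
sources: [0:m]
N(rest) = Σ N(rest − s) over sources s of rest; N(one piece) = 1:
  size 1 → [8]=1
  size 2 → [7,8]=1
  size 3 → [6,7,8]=1
  size 4 → [3,6,7,8]=1  [5,6,7,8]=1
  size 5 → [2,3,6,7,8]=1  [3,5,6,7,8]=2  [4,5,6,7,8]=1
  size 6 → [2,3,5,6,7,8]=3  [3,4,5,6,7,8]=3
  size 7 → [2,3,4,5,6,7,8]=6
  first=0(m) contributes 6

6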